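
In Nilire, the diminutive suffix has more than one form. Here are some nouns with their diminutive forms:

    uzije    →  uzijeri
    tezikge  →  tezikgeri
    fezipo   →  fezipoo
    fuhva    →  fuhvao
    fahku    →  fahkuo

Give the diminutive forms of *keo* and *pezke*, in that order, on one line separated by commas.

Looking at the last vowel of each stem: -ri when the last vowel of the stem is a front vowel (*uzije*, *tezikge*); -o when the last vowel of the stem is a back vowel (*fezipo*, *fuhva*, *fahku*).
Since the last vowel of *keo* is /o/ (a back vowel), it takes -o, giving *keoo*.
The last vowel of *pezke* is /e/, which is a front vowel, so the suffix is -ri, giving *pezkeri*.

keoo, pezkeri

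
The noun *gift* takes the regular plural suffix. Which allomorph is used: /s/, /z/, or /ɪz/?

The stem *gift* ends in a voiceless non-sibilant consonant.
The plural suffix surfaces as /ɪz/ after sibilants, /s/ after other voiceless consonants, and /z/ after other voiced sounds.
So the plural -s on *gift* is pronounced /s/.

/s/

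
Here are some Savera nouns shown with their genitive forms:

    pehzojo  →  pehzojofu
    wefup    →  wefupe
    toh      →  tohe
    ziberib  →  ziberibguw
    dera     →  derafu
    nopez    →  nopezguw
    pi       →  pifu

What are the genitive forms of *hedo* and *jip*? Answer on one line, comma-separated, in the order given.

The pattern is voicing of the final sound: -e when the stem ends in a voiceless consonant (*wefup*, *toh*); -guw when the stem ends in a voiced consonant (*ziberib*, *nopez*); -fu when the stem ends in a vowel (*pehzojo*, *dera*, *pi*).
Since the final sound of *hedo* is /o/ (a vowel), it takes -fu, giving *hedofu*.
The final sound of *jip* is /p/, which is a voiceless consonant, so the suffix is -e, giving *jipe*.

hedofu, jipe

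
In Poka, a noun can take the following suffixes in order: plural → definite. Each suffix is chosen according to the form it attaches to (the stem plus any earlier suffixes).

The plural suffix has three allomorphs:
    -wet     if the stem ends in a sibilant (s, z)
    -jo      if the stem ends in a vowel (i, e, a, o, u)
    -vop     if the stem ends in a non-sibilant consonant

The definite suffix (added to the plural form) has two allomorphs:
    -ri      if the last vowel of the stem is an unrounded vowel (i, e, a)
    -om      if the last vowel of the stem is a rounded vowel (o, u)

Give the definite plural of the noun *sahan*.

sahanvopom

Since the final sound of *sahan* is /n/ (a non-sibilant consonant), it takes -vop, giving *sahanvop*.
The plural form *sahanvop*: last vowel = /o/, a rounded vowel → -om → *sahanvopom*.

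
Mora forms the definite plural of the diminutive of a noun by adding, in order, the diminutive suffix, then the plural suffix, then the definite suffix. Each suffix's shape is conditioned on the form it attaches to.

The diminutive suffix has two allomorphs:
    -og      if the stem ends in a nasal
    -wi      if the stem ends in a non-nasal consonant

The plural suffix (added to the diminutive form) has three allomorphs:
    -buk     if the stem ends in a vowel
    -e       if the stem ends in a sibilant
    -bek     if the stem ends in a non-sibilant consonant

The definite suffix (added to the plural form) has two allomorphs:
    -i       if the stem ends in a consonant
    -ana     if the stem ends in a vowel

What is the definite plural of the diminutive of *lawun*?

lawunogbeki

*lawun*: final consonant = /n/, a nasal → -og → *lawunog*.
The final sound of the diminutive form *lawunog* is /g/, which is a non-sibilant consonant, so the plural suffix is -bek, giving *lawunogbek*.
The plural form *lawunogbek*: final sound = /k/, a consonant → -i → *lawunogbeki*.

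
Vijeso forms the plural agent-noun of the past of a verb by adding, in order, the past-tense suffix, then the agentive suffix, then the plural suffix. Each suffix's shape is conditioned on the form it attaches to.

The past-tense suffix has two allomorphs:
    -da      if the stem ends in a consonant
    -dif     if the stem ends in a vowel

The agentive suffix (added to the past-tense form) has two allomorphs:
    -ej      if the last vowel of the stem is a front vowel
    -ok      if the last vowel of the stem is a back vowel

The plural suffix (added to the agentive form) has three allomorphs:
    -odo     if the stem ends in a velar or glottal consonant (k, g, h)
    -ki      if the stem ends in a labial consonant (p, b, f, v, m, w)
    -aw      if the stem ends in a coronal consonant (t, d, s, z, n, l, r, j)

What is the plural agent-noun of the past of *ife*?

The final sound of *ife* is /e/, which is a vowel, so the past-tense suffix is -dif, giving *ifedif*.
The last vowel of the past-tense form *ifedif* is /i/, which is a front vowel, so the agentive suffix is -ej, giving *ifedifej*.
The final consonant of the agentive form *ifedifej* is /j/, which is coronal, so the plural suffix is -aw, giving *ifedifejaw*.

ifedifejaw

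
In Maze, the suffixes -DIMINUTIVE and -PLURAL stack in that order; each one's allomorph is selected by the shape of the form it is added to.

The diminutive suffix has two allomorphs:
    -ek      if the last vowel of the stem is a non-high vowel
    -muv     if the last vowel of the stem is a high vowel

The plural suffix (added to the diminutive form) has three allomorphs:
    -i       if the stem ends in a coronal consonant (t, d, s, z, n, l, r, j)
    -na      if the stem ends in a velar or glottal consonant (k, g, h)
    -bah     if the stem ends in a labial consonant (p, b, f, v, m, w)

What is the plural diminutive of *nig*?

nigmuvbah

The last vowel of *nig* is /i/, which is a high vowel, so the diminutive suffix is -muv, giving *nigmuv*.
Since the final consonant of the diminutive form *nigmuv* is /v/ (labial), it takes -bah, giving *nigmuvbah*.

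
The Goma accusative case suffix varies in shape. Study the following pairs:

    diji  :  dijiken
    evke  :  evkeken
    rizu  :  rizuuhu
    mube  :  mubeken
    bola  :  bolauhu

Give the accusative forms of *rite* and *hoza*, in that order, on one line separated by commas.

riteken, hozauhu

Looking at the last vowel of each stem: -ken when the last vowel of the stem is a front vowel (*diji*, *evke*, *mube*); -uhu when the last vowel of the stem is a back vowel (*rizu*, *bola*).
*rite* — last vowel /e/ (a front vowel) → -ken → *riteken*.
Since the last vowel of *hoza* is /a/ (a back vowel), it takes -uhu, giving *hozauhu*.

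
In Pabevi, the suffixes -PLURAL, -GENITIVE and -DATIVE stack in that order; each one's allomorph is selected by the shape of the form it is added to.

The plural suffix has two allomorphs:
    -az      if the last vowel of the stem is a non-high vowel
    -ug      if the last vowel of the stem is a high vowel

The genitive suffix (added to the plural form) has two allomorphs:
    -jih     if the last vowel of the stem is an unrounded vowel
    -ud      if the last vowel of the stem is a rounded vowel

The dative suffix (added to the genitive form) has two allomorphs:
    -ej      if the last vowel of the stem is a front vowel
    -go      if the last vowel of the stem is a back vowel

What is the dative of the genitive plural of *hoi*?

*hoi*: last vowel = /i/, a high vowel → -ug → *hoiug*.
The last vowel of the plural form *hoiug* is /u/, which is a rounded vowel, so the genitive suffix is -ud, giving *hoiugud*.
The genitive form *hoiugud*: last vowel = /u/, a back vowel → -go → *hoiugudgo*.

hoiugudgo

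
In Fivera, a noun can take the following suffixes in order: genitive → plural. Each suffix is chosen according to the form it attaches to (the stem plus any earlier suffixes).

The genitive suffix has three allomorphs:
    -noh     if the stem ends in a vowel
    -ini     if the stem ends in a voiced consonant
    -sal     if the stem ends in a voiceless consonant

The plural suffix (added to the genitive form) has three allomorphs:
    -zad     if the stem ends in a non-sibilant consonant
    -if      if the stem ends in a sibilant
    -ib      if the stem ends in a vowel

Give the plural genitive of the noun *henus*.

*henus* — final sound /s/ (a voiceless consonant) → -sal → *henussal*.
The genitive form *henussal* — final sound /l/ (a non-sibilant consonant) → -zad → *henussalzad*.

henussalzad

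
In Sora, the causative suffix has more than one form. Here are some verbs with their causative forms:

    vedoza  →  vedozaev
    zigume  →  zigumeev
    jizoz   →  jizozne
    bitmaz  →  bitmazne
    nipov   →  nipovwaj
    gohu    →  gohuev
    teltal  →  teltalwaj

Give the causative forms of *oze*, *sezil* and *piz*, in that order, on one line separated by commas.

ozeev, sezilwaj, pizne

The suffix is conditioned by the final sound: -ne when the stem ends in a sibilant (*jizoz*, *bitmaz*); -waj when the stem ends in a non-sibilant consonant (*nipov*, *teltal*); -ev when the stem ends in a vowel (*vedoza*, *zigume*, *gohu*).
Since the final sound of *oze* is /e/ (a vowel), it takes -ev, giving *ozeev*.
The final sound of *sezil* is /l/, which is a non-sibilant consonant, so the suffix is -waj, giving *sezilwaj*.
*piz* — final sound /z/ (a sibilant) → -ne → *pizne*.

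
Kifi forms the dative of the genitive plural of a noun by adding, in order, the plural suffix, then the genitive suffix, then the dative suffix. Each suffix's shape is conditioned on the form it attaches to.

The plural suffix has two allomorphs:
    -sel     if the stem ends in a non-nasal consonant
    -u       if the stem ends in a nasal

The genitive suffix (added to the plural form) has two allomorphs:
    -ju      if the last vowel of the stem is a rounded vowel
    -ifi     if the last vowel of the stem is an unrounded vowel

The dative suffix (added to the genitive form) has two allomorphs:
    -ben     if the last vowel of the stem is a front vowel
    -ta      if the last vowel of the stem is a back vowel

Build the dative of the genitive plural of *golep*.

golepselifiben

*golep*: final consonant = /p/, non-nasal → -sel → *golepsel*.
The plural form *golepsel* — last vowel /e/ (an unrounded vowel) → -ifi → *golepselifi*.
The genitive form *golepselifi* — last vowel /i/ (a front vowel) → -ben → *golepselifiben*.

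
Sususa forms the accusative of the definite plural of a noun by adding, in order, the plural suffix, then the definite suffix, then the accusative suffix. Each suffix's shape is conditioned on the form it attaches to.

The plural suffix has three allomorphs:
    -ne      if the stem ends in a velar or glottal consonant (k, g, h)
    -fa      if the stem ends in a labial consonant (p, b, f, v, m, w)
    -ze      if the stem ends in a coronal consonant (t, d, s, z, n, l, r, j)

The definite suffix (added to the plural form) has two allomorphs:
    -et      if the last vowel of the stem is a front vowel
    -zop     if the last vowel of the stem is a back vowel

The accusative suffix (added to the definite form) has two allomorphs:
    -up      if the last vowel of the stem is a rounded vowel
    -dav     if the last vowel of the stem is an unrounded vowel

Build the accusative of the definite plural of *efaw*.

*efaw*: final consonant = /w/, labial → -fa → *efawfa*.
Since the last vowel of the plural form *efawfa* is /a/ (a back vowel), it takes -zop, giving *efawfazop*.
Since the last vowel of the definite form *efawfazop* is /o/ (a rounded vowel), it takes -up, giving *efawfazopup*.

efawfazopup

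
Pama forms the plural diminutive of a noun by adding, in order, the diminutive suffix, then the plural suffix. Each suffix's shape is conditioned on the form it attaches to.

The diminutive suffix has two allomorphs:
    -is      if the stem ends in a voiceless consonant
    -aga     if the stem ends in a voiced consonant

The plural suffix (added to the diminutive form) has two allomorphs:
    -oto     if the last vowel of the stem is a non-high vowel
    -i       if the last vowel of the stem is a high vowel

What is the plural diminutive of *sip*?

Since the final consonant of *sip* is /p/ (voiceless), it takes -is, giving *sipis*.
Since the last vowel of the diminutive form *sipis* is /i/ (a high vowel), it takes -i, giving *sipisi*.

sipisi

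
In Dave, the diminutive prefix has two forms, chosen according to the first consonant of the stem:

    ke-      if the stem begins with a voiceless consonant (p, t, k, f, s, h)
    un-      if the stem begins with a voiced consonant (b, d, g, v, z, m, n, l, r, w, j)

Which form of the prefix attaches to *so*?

Since the first consonant of *so* is /s/ (voiceless), it takes ke-.

ke-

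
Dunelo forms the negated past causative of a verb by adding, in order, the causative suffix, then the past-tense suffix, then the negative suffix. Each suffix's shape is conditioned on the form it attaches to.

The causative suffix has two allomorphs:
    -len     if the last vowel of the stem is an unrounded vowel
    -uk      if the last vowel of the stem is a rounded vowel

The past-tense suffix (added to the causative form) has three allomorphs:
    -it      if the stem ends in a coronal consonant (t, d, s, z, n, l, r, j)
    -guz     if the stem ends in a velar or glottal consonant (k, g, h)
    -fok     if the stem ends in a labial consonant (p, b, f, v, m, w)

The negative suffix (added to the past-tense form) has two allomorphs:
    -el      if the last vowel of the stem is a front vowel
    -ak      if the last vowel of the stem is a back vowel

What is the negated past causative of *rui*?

The last vowel of *rui* is /i/, which is an unrounded vowel, so the causative suffix is -len, giving *ruilen*.
The causative form *ruilen*: final consonant = /n/, coronal → -it → *ruilenit*.
Since the last vowel of the past-tense form *ruilenit* is /i/ (a front vowel), it takes -el, giving *ruilenitel*.

ruilenitel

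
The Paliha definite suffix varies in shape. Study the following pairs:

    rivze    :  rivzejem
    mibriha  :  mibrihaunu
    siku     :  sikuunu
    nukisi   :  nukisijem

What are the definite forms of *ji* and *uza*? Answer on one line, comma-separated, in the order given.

Looking at the last vowel of each stem: -jem when the last vowel of the stem is a front vowel (*rivze*, *nukisi*); -unu when the last vowel of the stem is a back vowel (*mibriha*, *siku*).
*ji*: last vowel = /i/, a front vowel → -jem → *jijem*.
The last vowel of *uza* is /a/, which is a back vowel, so the suffix is -unu, giving *uzaunu*.

jijem, uzaunu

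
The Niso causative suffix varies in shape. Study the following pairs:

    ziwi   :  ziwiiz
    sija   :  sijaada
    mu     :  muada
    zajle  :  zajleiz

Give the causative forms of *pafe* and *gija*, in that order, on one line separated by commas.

pafeiz, gijaada

The suffix is conditioned by the last vowel: -iz when the last vowel of the stem is a front vowel (*ziwi*, *zajle*); -ada when the last vowel of the stem is a back vowel (*sija*, *mu*).
*pafe* — last vowel /e/ (a front vowel) → -iz → *pafeiz*.
*gija* — last vowel /a/ (a back vowel) → -ada → *gijaada*.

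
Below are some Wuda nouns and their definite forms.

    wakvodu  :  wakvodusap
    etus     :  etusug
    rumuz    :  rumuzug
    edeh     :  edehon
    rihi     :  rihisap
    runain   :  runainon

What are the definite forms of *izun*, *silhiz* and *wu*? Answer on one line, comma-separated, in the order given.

izunon, silhizug, wusap

The alternation tracks the final sound of the stem — -ug when the stem ends in a sibilant (*etus*, *rumuz*); -on when the stem ends in a non-sibilant consonant (*edeh*, *runain*); -sap when the stem ends in a vowel (*wakvodu*, *rihi*).
*izun* — final sound /n/ (a non-sibilant consonant) → -on → *izunon*.
*silhiz* — final sound /z/ (a sibilant) → -ug → *silhizug*.
The final sound of *wu* is /u/, which is a vowel, so the suffix is -sap, giving *wusap*.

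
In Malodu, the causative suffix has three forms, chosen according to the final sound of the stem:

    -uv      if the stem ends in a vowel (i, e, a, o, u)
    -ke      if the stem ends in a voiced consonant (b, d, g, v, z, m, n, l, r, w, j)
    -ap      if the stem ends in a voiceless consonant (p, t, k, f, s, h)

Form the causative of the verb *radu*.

*radu* — final sound /u/ (a vowel) → -uv → *raduuv*.

raduuv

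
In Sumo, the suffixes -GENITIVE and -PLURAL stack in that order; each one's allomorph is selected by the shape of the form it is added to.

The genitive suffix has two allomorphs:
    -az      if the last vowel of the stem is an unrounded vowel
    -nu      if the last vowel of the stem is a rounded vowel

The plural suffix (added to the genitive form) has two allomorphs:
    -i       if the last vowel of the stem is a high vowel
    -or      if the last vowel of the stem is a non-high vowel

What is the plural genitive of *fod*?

*fod*: last vowel = /o/, a rounded vowel → -nu → *fodnu*.
Since the last vowel of the genitive form *fodnu* is /u/ (a high vowel), it takes -i, giving *fodnui*.

fodnui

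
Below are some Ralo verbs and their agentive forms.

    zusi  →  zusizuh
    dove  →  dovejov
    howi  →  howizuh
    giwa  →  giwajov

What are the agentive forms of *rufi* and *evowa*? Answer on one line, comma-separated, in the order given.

The alternation tracks the last vowel of the stem — -zuh when the last vowel of the stem is a high vowel (*zusi*, *howi*); -jov when the last vowel of the stem is a non-high vowel (*dove*, *giwa*).
The last vowel of *rufi* is /i/, which is a high vowel, so the suffix is -zuh, giving *rufizuh*.
*evowa*: last vowel = /a/, a non-high vowel → -jov → *evowajov*.

rufizuh, evowajov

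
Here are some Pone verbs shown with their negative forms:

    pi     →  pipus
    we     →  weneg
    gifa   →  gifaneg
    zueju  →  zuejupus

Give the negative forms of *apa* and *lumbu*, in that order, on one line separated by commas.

apaneg, lumbupus

Looking at the last vowel of each stem: -pus when the last vowel of the stem is a high vowel (*pi*, *zueju*); -neg when the last vowel of the stem is a non-high vowel (*we*, *gifa*).
*apa*: last vowel = /a/, a non-high vowel → -neg → *apaneg*.
The last vowel of *lumbu* is /u/, which is a high vowel, so the suffix is -pus, giving *lumbupus*.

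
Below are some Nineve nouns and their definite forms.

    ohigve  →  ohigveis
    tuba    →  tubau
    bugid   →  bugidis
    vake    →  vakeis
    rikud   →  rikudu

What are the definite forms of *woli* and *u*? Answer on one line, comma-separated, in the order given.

The suffix is conditioned by the last vowel: -is when the last vowel of the stem is a front vowel (*ohigve*, *bugid*, *vake*); -u when the last vowel of the stem is a back vowel (*tuba*, *rikud*).
*woli*: last vowel = /i/, a front vowel → -is → *woliis*.
Since the last vowel of *u* is /u/ (a back vowel), it takes -u, giving *uu*.

woliis, uu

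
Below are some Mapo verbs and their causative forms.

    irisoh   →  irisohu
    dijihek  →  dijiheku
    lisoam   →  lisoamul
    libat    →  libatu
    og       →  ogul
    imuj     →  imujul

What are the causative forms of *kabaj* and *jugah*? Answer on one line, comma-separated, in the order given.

kabajul, jugahu

The suffix is conditioned by the final consonant: -u when the stem ends in a voiceless consonant (*irisoh*, *dijihek*, *libat*); -ul when the stem ends in a voiced consonant (*lisoam*, *og*, *imuj*).
*kabaj* — final consonant /j/ (voiced) → -ul → *kabajul*.
*jugah* — final consonant /h/ (voiceless) → -u → *jugahu*.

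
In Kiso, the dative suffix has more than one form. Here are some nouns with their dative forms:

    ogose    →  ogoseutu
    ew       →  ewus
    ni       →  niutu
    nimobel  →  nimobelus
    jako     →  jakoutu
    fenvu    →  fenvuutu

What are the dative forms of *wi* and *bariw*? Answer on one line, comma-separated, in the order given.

Looking at the final sound of each stem: -us when the stem ends in a consonant (*ew*, *nimobel*); -utu when the stem ends in a vowel (*ogose*, *ni*, *jako*, *fenvu*).
*wi* — final sound /i/ (a vowel) → -utu → *wiutu*.
*bariw* — final sound /w/ (a consonant) → -us → *bariwus*.

wiutu, bariwus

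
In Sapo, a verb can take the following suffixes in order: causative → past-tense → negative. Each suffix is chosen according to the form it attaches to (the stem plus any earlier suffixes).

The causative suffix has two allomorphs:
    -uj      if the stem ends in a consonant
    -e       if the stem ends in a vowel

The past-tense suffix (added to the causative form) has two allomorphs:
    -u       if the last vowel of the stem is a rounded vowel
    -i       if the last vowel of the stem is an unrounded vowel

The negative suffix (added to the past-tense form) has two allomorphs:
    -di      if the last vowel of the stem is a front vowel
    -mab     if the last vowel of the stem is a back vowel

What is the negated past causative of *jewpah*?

*jewpah*: final sound = /h/, a consonant → -uj → *jewpahuj*.
Since the last vowel of the causative form *jewpahuj* is /u/ (a rounded vowel), it takes -u, giving *jewpahuju*.
Since the last vowel of the past-tense form *jewpahuju* is /u/ (a back vowel), it takes -mab, giving *jewpahujumab*.

jewpahujumab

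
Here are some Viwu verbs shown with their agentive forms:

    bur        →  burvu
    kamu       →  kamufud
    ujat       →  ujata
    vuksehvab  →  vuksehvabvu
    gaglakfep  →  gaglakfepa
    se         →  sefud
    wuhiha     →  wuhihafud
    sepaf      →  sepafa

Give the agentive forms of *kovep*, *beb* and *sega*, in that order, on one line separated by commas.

The alternation tracks the final sound of the stem — -a when the stem ends in a voiceless consonant (*ujat*, *gaglakfep*, *sepaf*); -vu when the stem ends in a voiced consonant (*bur*, *vuksehvab*); -fud when the stem ends in a vowel (*kamu*, *se*, *wuhiha*).
The final sound of *kovep* is /p/, which is a voiceless consonant, so the suffix is -a, giving *kovepa*.
*beb* — final sound /b/ (a voiced consonant) → -vu → *bebvu*.
*sega* — final sound /a/ (a vowel) → -fud → *segafud*.

kovepa, bebvu, segafud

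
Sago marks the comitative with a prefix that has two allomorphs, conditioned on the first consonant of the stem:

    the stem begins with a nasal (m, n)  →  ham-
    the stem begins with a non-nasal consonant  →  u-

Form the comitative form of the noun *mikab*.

hammikab

*mikab* — first consonant /m/ (a nasal) → ham- → *hammikab*.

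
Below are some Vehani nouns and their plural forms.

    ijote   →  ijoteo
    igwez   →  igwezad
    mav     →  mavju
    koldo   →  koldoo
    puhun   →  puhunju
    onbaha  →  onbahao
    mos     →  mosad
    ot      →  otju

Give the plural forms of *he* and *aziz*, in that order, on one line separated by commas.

heo, azizad

The pattern is sibilance of the final sound: -ad when the stem ends in a sibilant (*igwez*, *mos*); -ju when the stem ends in a non-sibilant consonant (*mav*, *puhun*, *ot*); -o when the stem ends in a vowel (*ijote*, *koldo*, *onbaha*).
*he* — final sound /e/ (a vowel) → -o → *heo*.
The final sound of *aziz* is /z/, which is a sibilant, so the suffix is -ad, giving *azizad*.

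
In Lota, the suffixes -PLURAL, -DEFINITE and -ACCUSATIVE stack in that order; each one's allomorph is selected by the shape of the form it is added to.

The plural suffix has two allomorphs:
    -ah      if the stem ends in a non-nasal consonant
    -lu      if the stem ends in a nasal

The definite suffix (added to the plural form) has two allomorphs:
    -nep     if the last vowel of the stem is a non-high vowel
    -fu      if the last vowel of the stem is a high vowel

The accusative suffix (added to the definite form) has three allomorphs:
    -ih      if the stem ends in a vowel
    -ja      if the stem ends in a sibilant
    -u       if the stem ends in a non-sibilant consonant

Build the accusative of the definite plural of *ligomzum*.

ligomzumlufuih

The final consonant of *ligomzum* is /m/, which is a nasal, so the plural suffix is -lu, giving *ligomzumlu*.
The plural form *ligomzumlu* — last vowel /u/ (a high vowel) → -fu → *ligomzumlufu*.
The final sound of the definite form *ligomzumlufu* is /u/, which is a vowel, so the accusative suffix is -ih, giving *ligomzumlufuih*.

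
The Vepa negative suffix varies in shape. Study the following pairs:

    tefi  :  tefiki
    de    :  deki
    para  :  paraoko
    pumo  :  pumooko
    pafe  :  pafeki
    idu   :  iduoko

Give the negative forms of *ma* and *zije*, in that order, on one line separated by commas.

The alternation tracks the last vowel of the stem — -ki when the last vowel of the stem is a front vowel (*tefi*, *de*, *pafe*); -oko when the last vowel of the stem is a back vowel (*para*, *pumo*, *idu*).
Since the last vowel of *ma* is /a/ (a back vowel), it takes -oko, giving *maoko*.
*zije* — last vowel /e/ (a front vowel) → -ki → *zijeki*.

maoko, zijeki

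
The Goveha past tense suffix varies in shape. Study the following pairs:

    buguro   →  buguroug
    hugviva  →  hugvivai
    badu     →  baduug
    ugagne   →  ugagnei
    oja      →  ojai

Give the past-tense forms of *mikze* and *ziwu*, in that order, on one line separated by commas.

The pattern is rounding harmony: -ug when the last vowel of the stem is a rounded vowel (*buguro*, *badu*); -i when the last vowel of the stem is an unrounded vowel (*hugviva*, *ugagne*, *oja*).
The last vowel of *mikze* is /e/, which is an unrounded vowel, so the suffix is -i, giving *mikzei*.
*ziwu* — last vowel /u/ (a rounded vowel) → -ug → *ziwuug*.

mikzei, ziwuug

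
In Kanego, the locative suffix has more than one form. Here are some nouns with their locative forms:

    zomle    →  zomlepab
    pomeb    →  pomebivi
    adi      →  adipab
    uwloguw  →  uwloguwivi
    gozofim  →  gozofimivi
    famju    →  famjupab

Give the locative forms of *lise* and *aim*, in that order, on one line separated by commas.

lisepab, aimivi

The suffix is conditioned by the final sound: -ivi when the stem ends in a consonant (*pomeb*, *uwloguw*, *gozofim*); -pab when the stem ends in a vowel (*zomle*, *adi*, *famju*).
*lise* — final sound /e/ (a vowel) → -pab → *lisepab*.
Since the final sound of *aim* is /m/ (a consonant), it takes -ivi, giving *aimivi*.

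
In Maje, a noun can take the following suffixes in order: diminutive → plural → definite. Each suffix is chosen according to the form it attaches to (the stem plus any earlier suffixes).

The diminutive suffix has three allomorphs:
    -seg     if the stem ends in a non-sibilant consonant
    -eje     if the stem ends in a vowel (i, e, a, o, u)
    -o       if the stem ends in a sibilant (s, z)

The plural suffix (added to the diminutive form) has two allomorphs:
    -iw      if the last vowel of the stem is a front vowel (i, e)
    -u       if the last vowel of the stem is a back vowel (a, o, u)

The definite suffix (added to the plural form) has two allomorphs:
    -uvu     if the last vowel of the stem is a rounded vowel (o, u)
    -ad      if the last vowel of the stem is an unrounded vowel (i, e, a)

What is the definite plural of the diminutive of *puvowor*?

*puvowor*: final sound = /r/, a non-sibilant consonant → -seg → *puvoworseg*.
The diminutive form *puvoworseg* — last vowel /e/ (a front vowel) → -iw → *puvoworsegiw*.
The plural form *puvoworsegiw*: last vowel = /i/, an unrounded vowel → -ad → *puvoworsegiwad*.

puvoworsegiwad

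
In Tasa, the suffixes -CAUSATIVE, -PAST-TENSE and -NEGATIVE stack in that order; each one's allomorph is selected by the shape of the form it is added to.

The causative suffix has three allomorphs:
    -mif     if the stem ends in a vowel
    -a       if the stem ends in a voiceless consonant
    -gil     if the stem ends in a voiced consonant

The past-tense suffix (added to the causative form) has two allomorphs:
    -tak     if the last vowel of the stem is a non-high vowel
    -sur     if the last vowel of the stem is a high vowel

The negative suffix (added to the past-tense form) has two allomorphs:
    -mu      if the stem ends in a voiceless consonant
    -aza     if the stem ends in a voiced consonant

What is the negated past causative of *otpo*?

otpomifsuraza

The final sound of *otpo* is /o/, which is a vowel, so the causative suffix is -mif, giving *otpomif*.
Since the last vowel of the causative form *otpomif* is /i/ (a high vowel), it takes -sur, giving *otpomifsur*.
Since the final consonant of the past-tense form *otpomifsur* is /r/ (voiced), it takes -aza, giving *otpomifsuraza*.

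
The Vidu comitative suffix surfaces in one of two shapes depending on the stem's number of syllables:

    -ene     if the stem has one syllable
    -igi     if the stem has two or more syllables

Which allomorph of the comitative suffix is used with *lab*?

-ene

*lab* has one syllable, so the suffix is -ene.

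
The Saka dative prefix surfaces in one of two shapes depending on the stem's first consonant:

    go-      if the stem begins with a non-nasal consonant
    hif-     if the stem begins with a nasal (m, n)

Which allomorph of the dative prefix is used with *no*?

The first consonant of *no* is /n/, which is a nasal, so the prefix is hif-.

hif-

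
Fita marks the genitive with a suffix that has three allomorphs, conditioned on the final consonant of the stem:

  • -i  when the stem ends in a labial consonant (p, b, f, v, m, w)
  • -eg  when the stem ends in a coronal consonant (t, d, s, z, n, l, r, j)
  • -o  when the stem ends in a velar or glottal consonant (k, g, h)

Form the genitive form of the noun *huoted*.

The final consonant of *huoted* is /d/, which is coronal, so the suffix is -eg, giving *huotedeg*.

huotedeg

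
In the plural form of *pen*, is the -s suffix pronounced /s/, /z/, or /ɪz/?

/z/

The stem *pen* ends in a voiced non-sibilant sound.
The plural suffix surfaces as /ɪz/ after sibilants, /s/ after other voiceless consonants, and /z/ after other voiced sounds.
So the plural -s on *pen* is pronounced /z/.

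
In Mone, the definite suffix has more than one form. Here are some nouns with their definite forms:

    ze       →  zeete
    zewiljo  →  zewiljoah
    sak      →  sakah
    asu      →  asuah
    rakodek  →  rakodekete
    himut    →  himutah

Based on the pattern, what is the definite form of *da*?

Looking at the last vowel of each stem: -ete when the last vowel of the stem is a front vowel (*ze*, *rakodek*); -ah when the last vowel of the stem is a back vowel (*zewiljo*, *sak*, *asu*, *himut*).
The last vowel of *da* is /a/, which is a back vowel, so the suffix is -ah, giving *daah*.

daah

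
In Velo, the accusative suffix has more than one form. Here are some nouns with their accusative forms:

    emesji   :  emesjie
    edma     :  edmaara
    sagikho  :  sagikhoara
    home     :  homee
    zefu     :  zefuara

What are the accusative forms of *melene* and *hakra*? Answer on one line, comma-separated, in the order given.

melenee, hakraara

The pattern is front/back vowel harmony: -e when the last vowel of the stem is a front vowel (*emesji*, *home*); -ara when the last vowel of the stem is a back vowel (*edma*, *sagikho*, *zefu*).
*melene*: last vowel = /e/, a front vowel → -e → *melenee*.
Since the last vowel of *hakra* is /a/ (a back vowel), it takes -ara, giving *hakraara*.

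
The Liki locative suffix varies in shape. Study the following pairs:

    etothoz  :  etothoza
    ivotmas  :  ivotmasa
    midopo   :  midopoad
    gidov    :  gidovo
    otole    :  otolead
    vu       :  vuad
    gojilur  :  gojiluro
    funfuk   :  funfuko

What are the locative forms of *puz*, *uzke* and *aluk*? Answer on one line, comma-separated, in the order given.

puza, uzkead, aluko

The alternation tracks the final sound of the stem — -a when the stem ends in a sibilant (*etothoz*, *ivotmas*); -o when the stem ends in a non-sibilant consonant (*gidov*, *gojilur*, *funfuk*); -ad when the stem ends in a vowel (*midopo*, *otole*, *vu*).
*puz*: final sound = /z/, a sibilant → -a → *puza*.
The final sound of *uzke* is /e/, which is a vowel, so the suffix is -ad, giving *uzkead*.
*aluk* — final sound /k/ (a non-sibilant consonant) → -o → *aluko*.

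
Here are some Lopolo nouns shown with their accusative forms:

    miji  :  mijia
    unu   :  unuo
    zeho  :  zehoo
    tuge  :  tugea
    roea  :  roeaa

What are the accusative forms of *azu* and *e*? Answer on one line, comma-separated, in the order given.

azuo, ea

The suffix is conditioned by the last vowel: -o when the last vowel of the stem is a rounded vowel (*unu*, *zeho*); -a when the last vowel of the stem is an unrounded vowel (*miji*, *tuge*, *roea*).
The last vowel of *azu* is /u/, which is a rounded vowel, so the suffix is -o, giving *azuo*.
*e*: last vowel = /e/, an unrounded vowel → -a → *ea*.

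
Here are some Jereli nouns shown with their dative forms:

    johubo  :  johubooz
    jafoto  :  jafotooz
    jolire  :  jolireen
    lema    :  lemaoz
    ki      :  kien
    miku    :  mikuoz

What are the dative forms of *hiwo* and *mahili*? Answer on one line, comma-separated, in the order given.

hiwooz, mahilien

Looking at the last vowel of each stem: -en when the last vowel of the stem is a front vowel (*jolire*, *ki*); -oz when the last vowel of the stem is a back vowel (*johubo*, *jafoto*, *lema*, *miku*).
The last vowel of *hiwo* is /o/, which is a back vowel, so the suffix is -oz, giving *hiwooz*.
*mahili* — last vowel /i/ (a front vowel) → -en → *mahilien*.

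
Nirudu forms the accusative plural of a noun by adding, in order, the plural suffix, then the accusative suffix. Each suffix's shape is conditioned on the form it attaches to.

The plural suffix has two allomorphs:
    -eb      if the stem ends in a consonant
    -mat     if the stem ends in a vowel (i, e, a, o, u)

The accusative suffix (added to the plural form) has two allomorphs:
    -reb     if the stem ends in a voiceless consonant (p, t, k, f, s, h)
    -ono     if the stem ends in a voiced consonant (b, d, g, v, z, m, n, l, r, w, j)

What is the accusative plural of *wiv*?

wivebono

*wiv*: final sound = /v/, a consonant → -eb → *wiveb*.
The plural form *wiveb*: final consonant = /b/, voiced → -ono → *wivebono*.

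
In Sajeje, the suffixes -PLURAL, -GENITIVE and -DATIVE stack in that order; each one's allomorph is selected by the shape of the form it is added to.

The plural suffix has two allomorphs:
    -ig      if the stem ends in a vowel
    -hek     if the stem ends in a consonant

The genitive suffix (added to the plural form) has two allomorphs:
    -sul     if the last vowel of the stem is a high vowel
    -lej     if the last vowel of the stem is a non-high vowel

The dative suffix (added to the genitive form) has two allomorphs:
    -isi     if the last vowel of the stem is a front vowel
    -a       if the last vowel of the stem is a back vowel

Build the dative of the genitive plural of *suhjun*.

The final sound of *suhjun* is /n/, which is a consonant, so the plural suffix is -hek, giving *suhjunhek*.
The plural form *suhjunhek* — last vowel /e/ (a non-high vowel) → -lej → *suhjunheklej*.
The genitive form *suhjunheklej*: last vowel = /e/, a front vowel → -isi → *suhjunheklejisi*.

suhjunheklejisi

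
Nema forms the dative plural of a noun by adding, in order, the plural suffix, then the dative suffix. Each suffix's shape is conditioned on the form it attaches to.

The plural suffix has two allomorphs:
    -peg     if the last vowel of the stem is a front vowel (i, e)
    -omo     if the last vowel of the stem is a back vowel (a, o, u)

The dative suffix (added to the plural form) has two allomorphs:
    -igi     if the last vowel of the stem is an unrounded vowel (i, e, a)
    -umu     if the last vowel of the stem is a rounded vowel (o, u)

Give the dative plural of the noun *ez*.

*ez* — last vowel /e/ (a front vowel) → -peg → *ezpeg*.
The plural form *ezpeg* — last vowel /e/ (an unrounded vowel) → -igi → *ezpegigi*.

ezpegigi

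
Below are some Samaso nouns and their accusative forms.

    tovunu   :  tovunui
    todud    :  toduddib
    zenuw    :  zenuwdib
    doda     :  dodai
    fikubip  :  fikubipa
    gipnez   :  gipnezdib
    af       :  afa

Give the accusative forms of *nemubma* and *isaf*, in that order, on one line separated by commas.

The suffix is conditioned by the final sound: -a when the stem ends in a voiceless consonant (*fikubip*, *af*); -dib when the stem ends in a voiced consonant (*todud*, *zenuw*, *gipnez*); -i when the stem ends in a vowel (*tovunu*, *doda*).
*nemubma* — final sound /a/ (a vowel) → -i → *nemubmai*.
The final sound of *isaf* is /f/, which is a voiceless consonant, so the suffix is -a, giving *isafa*.

nemubmai, isafa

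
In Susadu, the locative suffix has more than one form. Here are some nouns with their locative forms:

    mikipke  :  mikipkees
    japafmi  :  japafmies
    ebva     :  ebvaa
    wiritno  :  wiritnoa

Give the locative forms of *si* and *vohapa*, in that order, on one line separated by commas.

The suffix is conditioned by the last vowel: -es when the last vowel of the stem is a front vowel (*mikipke*, *japafmi*); -a when the last vowel of the stem is a back vowel (*ebva*, *wiritno*).
*si* — last vowel /i/ (a front vowel) → -es → *sies*.
*vohapa* — last vowel /a/ (a back vowel) → -a → *vohapaa*.

sies, vohapaa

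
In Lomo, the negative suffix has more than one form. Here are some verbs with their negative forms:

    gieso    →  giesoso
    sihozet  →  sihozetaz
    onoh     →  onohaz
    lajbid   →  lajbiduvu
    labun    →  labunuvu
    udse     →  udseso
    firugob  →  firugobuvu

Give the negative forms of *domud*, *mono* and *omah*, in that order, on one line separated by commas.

domuduvu, monoso, omahaz

Looking at the final sound of each stem: -az when the stem ends in a voiceless consonant (*sihozet*, *onoh*); -uvu when the stem ends in a voiced consonant (*lajbid*, *labun*, *firugob*); -so when the stem ends in a vowel (*gieso*, *udse*).
The final sound of *domud* is /d/, which is a voiced consonant, so the suffix is -uvu, giving *domuduvu*.
The final sound of *mono* is /o/, which is a vowel, so the suffix is -so, giving *monoso*.
*omah* — final sound /h/ (a voiceless consonant) → -az → *omahaz*.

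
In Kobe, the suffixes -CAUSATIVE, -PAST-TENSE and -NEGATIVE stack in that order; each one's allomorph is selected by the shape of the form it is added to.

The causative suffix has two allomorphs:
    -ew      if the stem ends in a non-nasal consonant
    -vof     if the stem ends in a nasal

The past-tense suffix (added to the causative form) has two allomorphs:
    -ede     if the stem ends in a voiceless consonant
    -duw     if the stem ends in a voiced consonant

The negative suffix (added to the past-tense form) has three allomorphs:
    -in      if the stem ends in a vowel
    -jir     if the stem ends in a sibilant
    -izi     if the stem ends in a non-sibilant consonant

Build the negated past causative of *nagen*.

nagenvofedein

The final consonant of *nagen* is /n/, which is a nasal, so the causative suffix is -vof, giving *nagenvof*.
The final consonant of the causative form *nagenvof* is /f/, which is voiceless, so the past-tense suffix is -ede, giving *nagenvofede*.
The final sound of the past-tense form *nagenvofede* is /e/, which is a vowel, so the negative suffix is -in, giving *nagenvofedein*.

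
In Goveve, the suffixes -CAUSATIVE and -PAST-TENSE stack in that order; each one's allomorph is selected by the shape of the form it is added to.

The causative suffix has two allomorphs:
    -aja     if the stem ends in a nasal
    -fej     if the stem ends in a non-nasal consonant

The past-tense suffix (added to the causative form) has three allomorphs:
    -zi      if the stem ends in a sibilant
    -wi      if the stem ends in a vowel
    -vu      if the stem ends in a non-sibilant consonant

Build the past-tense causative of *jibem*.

jibemajawi

The final consonant of *jibem* is /m/, which is a nasal, so the causative suffix is -aja, giving *jibemaja*.
Since the final sound of the causative form *jibemaja* is /a/ (a vowel), it takes -wi, giving *jibemajawi*.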